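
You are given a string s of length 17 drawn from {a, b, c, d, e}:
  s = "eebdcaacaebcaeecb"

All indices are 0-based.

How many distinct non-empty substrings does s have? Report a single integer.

sorted suffixes:
  #0 SA[0]=5  'aacaebcaeecb'
  #1 SA[1]=6  'acaebcaeecb'
  #2 SA[2]=8  'aebcaeecb'
  #3 SA[3]=12  'aeecb'
  #4 SA[4]=16  'b'
  #5 SA[5]=10  'bcaeecb'
  #6 SA[6]=2  'bdcaacaebcaeecb'
  #7 SA[7]=4  'caacaebcaeecb'
  #8 SA[8]=7  'caebcaeecb'
  #9 SA[9]=11  'caeecb'
  #10 SA[10]=15  'cb'
  #11 SA[11]=3  'dcaacaebcaeecb'
  #12 SA[12]=9  'ebcaeecb'
  #13 SA[13]=1  'ebdcaacaebcaeecb'
  #14 SA[14]=14  'ecb'
  #15 SA[15]=0  'eebdcaacaebcaeecb'
  #16 SA[16]=13  'eecb'

SA = [5, 6, 8, 12, 16, 10, 2, 4, 7, 11, 15, 3, 9, 1, 14, 0, 13]
[i] adj suffixes → lcp
  [1] 5/6 → 1 ('a')
  [2] 6/8 → 1 ('a')
  [3] 8/12 → 2 ('ae')
  [4] 12/16 → 0 ('')
  [5] 16/10 → 1 ('b')
  [6] 10/2 → 1 ('b')
  [7] 2/4 → 0 ('')
  [8] 4/7 → 2 ('ca')
  [9] 7/11 → 3 ('cae')
  [10] 11/15 → 1 ('c')
  [11] 15/3 → 0 ('')
  [12] 3/9 → 0 ('')
  [13] 9/1 → 2 ('eb')
  [14] 1/14 → 1 ('e')
  [15] 14/0 → 1 ('e')
  [16] 0/13 → 2 ('ee')

n(n+1)/2 = 17·18/2 = 153
Σ LCP = 0 + 1 + 1 + 2 + 0 + 1 + 1 + 0 + 2 + 3 + 1 + 0 + 0 + 2 + 1 + 1 + 2 = 18
distinct = 153 − 18 = 135

135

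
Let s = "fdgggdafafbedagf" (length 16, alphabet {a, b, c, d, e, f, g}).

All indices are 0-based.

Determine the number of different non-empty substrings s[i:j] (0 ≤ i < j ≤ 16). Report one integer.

rank→(start, suffix):
  0 → (6, 'afafbedagf')
  1 → (8, 'afbedagf')
  2 → (13, 'agf')
  3 → (10, 'bedagf')
  4 → (5, 'dafafbedagf')
  5 → (12, 'dagf')
  6 → (1, 'dgggdafafbedagf')
  7 → (11, 'edagf')
  8 → (15, 'f')
  9 → (7, 'fafbedagf')
  10 → (9, 'fbedagf')
  11 → (0, 'fdgggdafafbedagf')
  12 → (4, 'gdafafbedagf')
  13 → (14, 'gf')
  14 → (3, 'ggdafafbedagf')
  15 → (2, 'gggdafafbedagf')

SA = [6, 8, 13, 10, 5, 12, 1, 11, 15, 7, 9, 0, 4, 14, 3, 2]
i: (SA[i-1],SA[i]) lcp shared
  1: (6,8) 2 'af'
  2: (8,13) 1 'a'
  3: (13,10) 0 ''
  4: (10,5) 0 ''
  5: (5,12) 2 'da'
  6: (12,1) 1 'd'
  7: (1,11) 0 ''
  8: (11,15) 0 ''
  9: (15,7) 1 'f'
  10: (7,9) 1 'f'
  11: (9,0) 1 'f'
  12: (0,4) 0 ''
  13: (4,14) 1 'g'
  14: (14,3) 1 'g'
  15: (3,2) 2 'gg'

n(n+1)/2 = 16·17/2 = 136
Σ LCP = 0 + 2 + 1 + 0 + 0 + 2 + 1 + 0 + 0 + 1 + 1 + 1 + 0 + 1 + 1 + 2 = 13
distinct = 136 − 13 = 123

123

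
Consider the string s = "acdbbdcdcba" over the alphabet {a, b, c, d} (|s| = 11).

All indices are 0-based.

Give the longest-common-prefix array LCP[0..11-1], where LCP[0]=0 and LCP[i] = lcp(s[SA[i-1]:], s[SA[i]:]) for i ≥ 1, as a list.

[0, 1, 0, 1, 1, 0, 1, 2, 0, 1, 2]

sorted suffixes:
  #0 SA[0]=10  'a'
  #1 SA[1]=0  'acdbbdcdcba'
  #2 SA[2]=9  'ba'
  #3 SA[3]=3  'bbdcdcba'
  #4 SA[4]=4  'bdcdcba'
  #5 SA[5]=8  'cba'
  #6 SA[6]=1  'cdbbdcdcba'
  #7 SA[7]=6  'cdcba'
  #8 SA[8]=2  'dbbdcdcba'
  #9 SA[9]=7  'dcba'
  #10 SA[10]=5  'dcdcba'

SA = [10, 0, 9, 3, 4, 8, 1, 6, 2, 7, 5]
i: (SA[i-1],SA[i]) lcp shared
  1: (10,0) 1 'a'
  2: (0,9) 0 ''
  3: (9,3) 1 'b'
  4: (3,4) 1 'b'
  5: (4,8) 0 ''
  6: (8,1) 1 'c'
  7: (1,6) 2 'cd'
  8: (6,2) 0 ''
  9: (2,7) 1 'd'
  10: (7,5) 2 'dc'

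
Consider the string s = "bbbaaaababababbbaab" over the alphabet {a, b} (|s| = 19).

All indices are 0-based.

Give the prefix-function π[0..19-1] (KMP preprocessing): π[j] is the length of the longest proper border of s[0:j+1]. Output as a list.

[0, 1, 2, 0, 0, 0, 0, 1, 0, 1, 0, 1, 0, 1, 2, 3, 4, 5, 1]

π[0] = 0
j=1 s[j]='b': π[1]=1 (border 'b')
j=2 s[j]='b': π[2]=2 (border 'bb')
j=3 s[j]='a': k: 2→1→0; π[3]=0 (border '')
j=4 s[j]='a': π[4]=0 (border '')
j=5 s[j]='a': π[5]=0 (border '')
j=6 s[j]='a': π[6]=0 (border '')
j=7 s[j]='b': π[7]=1 (border 'b')
j=8 s[j]='a': k: 1→0; π[8]=0 (border '')
j=9 s[j]='b': π[9]=1 (border 'b')
j=10 s[j]='a': k: 1→0; π[10]=0 (border '')
j=11 s[j]='b': π[11]=1 (border 'b')
j=12 s[j]='a': k: 1→0; π[12]=0 (border '')
j=13 s[j]='b': π[13]=1 (border 'b')
j=14 s[j]='b': π[14]=2 (border 'bb')
j=15 s[j]='b': π[15]=3 (border 'bbb')
j=16 s[j]='a': π[16]=4 (border 'bbba')
j=17 s[j]='a': π[17]=5 (border 'bbbaa')
j=18 s[j]='b': k: 5→0; π[18]=1 (border 'b')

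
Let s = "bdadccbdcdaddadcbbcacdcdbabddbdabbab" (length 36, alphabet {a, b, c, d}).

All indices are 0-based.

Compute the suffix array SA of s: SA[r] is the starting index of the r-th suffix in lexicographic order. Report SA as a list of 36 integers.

[34, 31, 25, 19, 13, 2, 10, 35, 33, 24, 32, 16, 17, 29, 0, 6, 26, 18, 15, 5, 4, 8, 22, 20, 30, 12, 1, 9, 23, 28, 14, 3, 7, 21, 11, 27]

rank→(start, suffix):
  0 → (34, 'ab')
  1 → (31, 'abbab')
  2 → (25, 'abddbdabbab')
  3 → (19, 'acdcdbabddbdabbab')
  4 → (13, 'adcbbcacdcdbabddbdabbab')
  5 → (2, 'adccbdcdaddadcbbcacdcdbabddbdabbab')
  6 → (10, 'addadcbbcacdcdbabddbdabbab')
  7 → (35, 'b')
  8 → (33, 'bab')
  9 → (24, 'babddbdabbab')
  10 → (32, 'bbab')
  11 → (16, 'bbcacdcdbabddbdabbab')
  12 → (17, 'bcacdcdbabddbdabbab')
  13 → (29, 'bdabbab')
  14 → (0, 'bdadccbdcdaddadcbbcacdcdbabddbdabbab')
  15 → (6, 'bdcdaddadcbbcacdcdbabddbdabbab')
  16 → (26, 'bddbdabbab')
  17 → (18, 'cacdcdbabddbdabbab')
  18 → (15, 'cbbcacdcdbabddbdabbab')
  19 → (5, 'cbdcdaddadcbbcacdcdbabddbdabbab')
  20 → (4, 'ccbdcdaddadcbbcacdcdbabddbdabbab')
  21 → (8, 'cdaddadcbbcacdcdbabddbdabbab')
  22 → (22, 'cdbabddbdabbab')
  23 → (20, 'cdcdbabddbdabbab')
  24 → (30, 'dabbab')
  25 → (12, 'dadcbbcacdcdbabddbdabbab')
  26 → (1, 'dadccbdcdaddadcbbcacdcdbabddbdabbab')
  27 → (9, 'daddadcbbcacdcdbabddbdabbab')
  28 → (23, 'dbabddbdabbab')
  29 → (28, 'dbdabbab')
  30 → (14, 'dcbbcacdcdbabddbdabbab')
  31 → (3, 'dccbdcdaddadcbbcacdcdbabddbdabbab')
  32 → (7, 'dcdaddadcbbcacdcdbabddbdabbab')
  33 → (21, 'dcdbabddbdabbab')
  34 → (11, 'ddadcbbcacdcdbabddbdabbab')
  35 → (27, 'ddbdabbab')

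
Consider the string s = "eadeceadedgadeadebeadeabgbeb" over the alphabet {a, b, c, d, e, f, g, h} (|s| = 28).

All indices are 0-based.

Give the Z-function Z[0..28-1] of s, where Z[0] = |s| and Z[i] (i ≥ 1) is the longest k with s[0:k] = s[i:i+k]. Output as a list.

Z[0]=28
i=1: fresh scan; Z[1]=0
i=2: fresh scan; Z[2]=0
i=3: fresh scan; Z[3]=1 extend→box=[3,4)
i=4: fresh scan; Z[4]=0
i=5: fresh scan; Z[5]=4 extend→box=[5,9)
i=6: min(r-i=3, Z[1]=0)=0; Z[6]=0
i=7: min(r-i=2, Z[2]=0)=0; Z[7]=0
i=8: min(r-i=1, Z[3]=1)=1; Z[8]=1
i=9: fresh scan; Z[9]=0
i=10: fresh scan; Z[10]=0
i=11: fresh scan; Z[11]=0
i=12: fresh scan; Z[12]=0
i=13: fresh scan; Z[13]=4 extend→box=[13,17)
i=14: min(r-i=3, Z[1]=0)=0; Z[14]=0
i=15: min(r-i=2, Z[2]=0)=0; Z[15]=0
i=16: min(r-i=1, Z[3]=1)=1; Z[16]=1
i=17: fresh scan; Z[17]=0
i=18: fresh scan; Z[18]=4 extend→box=[18,22)
i=19: min(r-i=3, Z[1]=0)=0; Z[19]=0
i=20: min(r-i=2, Z[2]=0)=0; Z[20]=0
i=21: min(r-i=1, Z[3]=1)=1; Z[21]=2 extend→box=[21,23)
i=22: min(r-i=1, Z[1]=0)=0; Z[22]=0
i=23: fresh scan; Z[23]=0
i=24: fresh scan; Z[24]=0
i=25: fresh scan; Z[25]=0
i=26: fresh scan; Z[26]=1 extend→box=[26,27)
i=27: fresh scan; Z[27]=0

[28, 0, 0, 1, 0, 4, 0, 0, 1, 0, 0, 0, 0, 4, 0, 0, 1, 0, 4, 0, 0, 2, 0, 0, 0, 0, 1, 0]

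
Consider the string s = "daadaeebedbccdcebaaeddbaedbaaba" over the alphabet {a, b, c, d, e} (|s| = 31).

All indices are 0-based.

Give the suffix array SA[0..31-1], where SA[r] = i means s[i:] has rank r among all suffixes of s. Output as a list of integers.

[30, 27, 1, 17, 28, 2, 23, 18, 4, 29, 26, 16, 22, 10, 7, 11, 12, 14, 0, 3, 25, 21, 9, 13, 20, 15, 6, 24, 8, 19, 5]

sorted suffixes:
  #0 SA[0]=30  'a'
  #1 SA[1]=27  'aaba'
  #2 SA[2]=1  'aadaeebedbccdcebaaeddbaedbaaba'
  #3 SA[3]=17  'aaeddbaedbaaba'
  #4 SA[4]=28  'aba'
  #5 SA[5]=2  'adaeebedbccdcebaaeddbaedbaaba'
  #6 SA[6]=23  'aedbaaba'
  #7 SA[7]=18  'aeddbaedbaaba'
  #8 SA[8]=4  'aeebedbccdcebaaeddbaedbaaba'
  #9 SA[9]=29  'ba'
  #10 SA[10]=26  'baaba'
  #11 SA[11]=16  'baaeddbaedbaaba'
  #12 SA[12]=22  'baedbaaba'
  #13 SA[13]=10  'bccdcebaaeddbaedbaaba'
  #14 SA[14]=7  'bedbccdcebaaeddbaedbaaba'
  #15 SA[15]=11  'ccdcebaaeddbaedbaaba'
  #16 SA[16]=12  'cdcebaaeddbaedbaaba'
  #17 SA[17]=14  'cebaaeddbaedbaaba'
  #18 SA[18]=0  'daadaeebedbccdcebaaeddbaedbaaba'
  #19 SA[19]=3  'daeebedbccdcebaaeddbaedbaaba'
  #20 SA[20]=25  'dbaaba'
  #21 SA[21]=21  'dbaedbaaba'
  #22 SA[22]=9  'dbccdcebaaeddbaedbaaba'
  #23 SA[23]=13  'dcebaaeddbaedbaaba'
  #24 SA[24]=20  'ddbaedbaaba'
  #25 SA[25]=15  'ebaaeddbaedbaaba'
  #26 SA[26]=6  'ebedbccdcebaaeddbaedbaaba'
  #27 SA[27]=24  'edbaaba'
  #28 SA[28]=8  'edbccdcebaaeddbaedbaaba'
  #29 SA[29]=19  'eddbaedbaaba'
  #30 SA[30]=5  'eebedbccdcebaaeddbaedbaaba'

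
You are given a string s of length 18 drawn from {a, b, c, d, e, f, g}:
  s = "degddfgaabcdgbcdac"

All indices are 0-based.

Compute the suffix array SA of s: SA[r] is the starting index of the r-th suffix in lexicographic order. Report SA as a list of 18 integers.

[7, 8, 16, 13, 9, 17, 14, 10, 15, 3, 0, 4, 11, 1, 5, 6, 12, 2]

rank | idx | suffix
   0 |   7 | aabcdgbcdac
   1 |   8 | abcdgbcdac
   2 |  16 | ac
   3 |  13 | bcdac
   4 |   9 | bcdgbcdac
   5 |  17 | c
   6 |  14 | cdac
   7 |  10 | cdgbcdac
   8 |  15 | dac
   9 |   3 | ddfgaabcdgbcdac
  10 |   0 | degddfgaabcdgbcdac
  11 |   4 | dfgaabcdgbcdac
  12 |  11 | dgbcdac
  13 |   1 | egddfgaabcdgbcdac
  14 |   5 | fgaabcdgbcdac
  15 |   6 | gaabcdgbcdac
  16 |  12 | gbcdac
  17 |   2 | gddfgaabcdgbcdac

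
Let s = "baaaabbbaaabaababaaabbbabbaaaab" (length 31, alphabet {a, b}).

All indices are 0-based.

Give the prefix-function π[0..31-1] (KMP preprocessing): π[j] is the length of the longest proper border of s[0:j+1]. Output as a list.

[0, 0, 0, 0, 0, 1, 1, 1, 2, 3, 4, 1, 2, 3, 1, 2, 1, 2, 3, 4, 1, 1, 1, 2, 1, 1, 2, 3, 4, 5, 6]

π[0] = 0
j=1 s[j]='a': π[1]=0 (border '')
j=2 s[j]='a': π[2]=0 (border '')
j=3 s[j]='a': π[3]=0 (border '')
j=4 s[j]='a': π[4]=0 (border '')
j=5 s[j]='b': π[5]=1 (border 'b')
j=6 s[j]='b': k: 1→0; π[6]=1 (border 'b')
j=7 s[j]='b': k: 1→0; π[7]=1 (border 'b')
j=8 s[j]='a': π[8]=2 (border 'ba')
j=9 s[j]='a': π[9]=3 (border 'baa')
j=10 s[j]='a': π[10]=4 (border 'baaa')
j=11 s[j]='b': k: 4→0; π[11]=1 (border 'b')
j=12 s[j]='a': π[12]=2 (border 'ba')
j=13 s[j]='a': π[13]=3 (border 'baa')
j=14 s[j]='b': k: 3→0; π[14]=1 (border 'b')
j=15 s[j]='a': π[15]=2 (border 'ba')
j=16 s[j]='b': k: 2→0; π[16]=1 (border 'b')
j=17 s[j]='a': π[17]=2 (border 'ba')
j=18 s[j]='a': π[18]=3 (border 'baa')
j=19 s[j]='a': π[19]=4 (border 'baaa')
j=20 s[j]='b': k: 4→0; π[20]=1 (border 'b')
j=21 s[j]='b': k: 1→0; π[21]=1 (border 'b')
j=22 s[j]='b': k: 1→0; π[22]=1 (border 'b')
j=23 s[j]='a': π[23]=2 (border 'ba')
j=24 s[j]='b': k: 2→0; π[24]=1 (border 'b')
j=25 s[j]='b': k: 1→0; π[25]=1 (border 'b')
j=26 s[j]='a': π[26]=2 (border 'ba')
j=27 s[j]='a': π[27]=3 (border 'baa')
j=28 s[j]='a': π[28]=4 (border 'baaa')
j=29 s[j]='a': π[29]=5 (border 'baaaa')
j=30 s[j]='b': π[30]=6 (border 'baaaab')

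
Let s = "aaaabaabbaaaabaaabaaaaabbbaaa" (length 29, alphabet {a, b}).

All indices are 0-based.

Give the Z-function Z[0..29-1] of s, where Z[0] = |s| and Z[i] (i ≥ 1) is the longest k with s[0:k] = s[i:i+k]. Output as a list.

[29, 3, 2, 1, 0, 2, 1, 0, 0, 7, 3, 2, 1, 0, 3, 2, 1, 0, 4, 5, 3, 2, 1, 0, 0, 0, 3, 2, 1]

Z[0]=29
i=1: outside box; Z[1]=3 scan→box=[1,4)
i=2: min(r-i=2, Z[1]=3)=2; Z[2]=2
i=3: min(r-i=1, Z[2]=2)=1; Z[3]=1
i=4: outside box; Z[4]=0
i=5: outside box; Z[5]=2 scan→box=[5,7)
i=6: min(r-i=1, Z[1]=3)=1; Z[6]=1
i=7: outside box; Z[7]=0
i=8: outside box; Z[8]=0
i=9: outside box; Z[9]=7 scan→box=[9,16)
i=10: min(r-i=6, Z[1]=3)=3; Z[10]=3
i=11: min(r-i=5, Z[2]=2)=2; Z[11]=2
i=12: min(r-i=4, Z[3]=1)=1; Z[12]=1
i=13: min(r-i=3, Z[4]=0)=0; Z[13]=0
i=14: min(r-i=2, Z[5]=2)=2; Z[14]=3 scan→box=[14,17)
i=15: min(r-i=2, Z[1]=3)=2; Z[15]=2
i=16: min(r-i=1, Z[2]=2)=1; Z[16]=1
i=17: outside box; Z[17]=0
i=18: outside box; Z[18]=4 scan→box=[18,22)
i=19: min(r-i=3, Z[1]=3)=3; Z[19]=5 scan→box=[19,24)
i=20: min(r-i=4, Z[1]=3)=3; Z[20]=3
i=21: min(r-i=3, Z[2]=2)=2; Z[21]=2
i=22: min(r-i=2, Z[3]=1)=1; Z[22]=1
i=23: min(r-i=1, Z[4]=0)=0; Z[23]=0
i=24: outside box; Z[24]=0
i=25: outside box; Z[25]=0
i=26: outside box; Z[26]=3 scan→box=[26,29)
i=27: min(r-i=2, Z[1]=3)=2; Z[27]=2
i=28: min(r-i=1, Z[2]=2)=1; Z[28]=1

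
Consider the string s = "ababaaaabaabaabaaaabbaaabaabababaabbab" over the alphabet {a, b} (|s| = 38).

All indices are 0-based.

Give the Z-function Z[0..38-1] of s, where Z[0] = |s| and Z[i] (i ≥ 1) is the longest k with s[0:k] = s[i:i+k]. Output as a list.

[38, 0, 3, 0, 1, 1, 1, 3, 0, 1, 3, 0, 1, 3, 0, 1, 1, 1, 2, 0, 0, 1, 1, 3, 0, 1, 5, 0, 6, 0, 3, 0, 1, 2, 0, 0, 2, 0]

Z[0]=38
i=1: fresh scan; Z[1]=0
i=2: fresh scan; Z[2]=3 grow→box=[2,5)
i=3: min(r-i=2, Z[1]=0)=0; Z[3]=0
i=4: min(r-i=1, Z[2]=3)=1; Z[4]=1
i=5: fresh scan; Z[5]=1 grow→box=[5,6)
i=6: fresh scan; Z[6]=1 grow→box=[6,7)
i=7: fresh scan; Z[7]=3 grow→box=[7,10)
i=8: min(r-i=2, Z[1]=0)=0; Z[8]=0
i=9: min(r-i=1, Z[2]=3)=1; Z[9]=1
i=10: fresh scan; Z[10]=3 grow→box=[10,13)
i=11: min(r-i=2, Z[1]=0)=0; Z[11]=0
i=12: min(r-i=1, Z[2]=3)=1; Z[12]=1
i=13: fresh scan; Z[13]=3 grow→box=[13,16)
i=14: min(r-i=2, Z[1]=0)=0; Z[14]=0
i=15: min(r-i=1, Z[2]=3)=1; Z[15]=1
i=16: fresh scan; Z[16]=1 grow→box=[16,17)
i=17: fresh scan; Z[17]=1 grow→box=[17,18)
i=18: fresh scan; Z[18]=2 grow→box=[18,20)
i=19: min(r-i=1, Z[1]=0)=0; Z[19]=0
i=20: fresh scan; Z[20]=0
i=21: fresh scan; Z[21]=1 grow→box=[21,22)
i=22: fresh scan; Z[22]=1 grow→box=[22,23)
i=23: fresh scan; Z[23]=3 grow→box=[23,26)
i=24: min(r-i=2, Z[1]=0)=0; Z[24]=0
i=25: min(r-i=1, Z[2]=3)=1; Z[25]=1
i=26: fresh scan; Z[26]=5 grow→box=[26,31)
i=27: min(r-i=4, Z[1]=0)=0; Z[27]=0
i=28: min(r-i=3, Z[2]=3)=3; Z[28]=6 grow→box=[28,34)
i=29: min(r-i=5, Z[1]=0)=0; Z[29]=0
i=30: min(r-i=4, Z[2]=3)=3; Z[30]=3
i=31: min(r-i=3, Z[3]=0)=0; Z[31]=0
i=32: min(r-i=2, Z[4]=1)=1; Z[32]=1
i=33: min(r-i=1, Z[5]=1)=1; Z[33]=2 grow→box=[33,35)
i=34: min(r-i=1, Z[1]=0)=0; Z[34]=0
i=35: fresh scan; Z[35]=0
i=36: fresh scan; Z[36]=2 grow→box=[36,38)
i=37: min(r-i=1, Z[1]=0)=0; Z[37]=0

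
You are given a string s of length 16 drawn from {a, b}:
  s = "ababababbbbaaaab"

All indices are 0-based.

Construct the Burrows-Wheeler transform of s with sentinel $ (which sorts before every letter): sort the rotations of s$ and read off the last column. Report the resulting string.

rank  rotation           last
    0  $ababababbbbaaaab  b
    1  aaaab$ababababbbb  b
    2  aaab$ababababbbba  a
    3  aab$ababababbbbaa  a
    4  ab$ababababbbbaaa  a
    5  ababababbbbaaaab$  $
    6  abababbbbaaaab$ab  b
    7  ababbbbaaaab$abab  b
    8  abbbbaaaab$ababab  b
    9  b$ababababbbbaaaa  a
   10  baaaab$ababababbb  b
   11  babababbbbaaaab$a  a
   12  bababbbbaaaab$aba  a
   13  babbbbaaaab$ababa  a
   14  bbaaaab$ababababb  b
   15  bbbaaaab$abababab  b
   16  bbbbaaaab$abababa  a

bbaaa$bbbabaaabba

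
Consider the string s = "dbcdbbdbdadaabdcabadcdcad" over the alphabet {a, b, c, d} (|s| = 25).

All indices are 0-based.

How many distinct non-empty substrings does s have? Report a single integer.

rank→(start, suffix):
  0 → (11, 'aabdcabadcdcad')
  1 → (16, 'abadcdcad')
  2 → (12, 'abdcabadcdcad')
  3 → (23, 'ad')
  4 → (9, 'adaabdcabadcdcad')
  5 → (18, 'adcdcad')
  6 → (17, 'badcdcad')
  7 → (4, 'bbdbdadaabdcabadcdcad')
  8 → (1, 'bcdbbdbdadaabdcabadcdcad')
  9 → (7, 'bdadaabdcabadcdcad')
  10 → (5, 'bdbdadaabdcabadcdcad')
  11 → (13, 'bdcabadcdcad')
  12 → (15, 'cabadcdcad')
  13 → (22, 'cad')
  14 → (2, 'cdbbdbdadaabdcabadcdcad')
  15 → (20, 'cdcad')
  16 → (24, 'd')
  17 → (10, 'daabdcabadcdcad')
  18 → (8, 'dadaabdcabadcdcad')
  19 → (3, 'dbbdbdadaabdcabadcdcad')
  20 → (0, 'dbcdbbdbdadaabdcabadcdcad')
  21 → (6, 'dbdadaabdcabadcdcad')
  22 → (14, 'dcabadcdcad')
  23 → (21, 'dcad')
  24 → (19, 'dcdcad')

SA = [11, 16, 12, 23, 9, 18, 17, 4, 1, 7, 5, 13, 15, 22, 2, 20, 24, 10, 8, 3, 0, 6, 14, 21, 19]
[i] adj suffixes → lcp
  [1] 11/16 → 1 ('a')
  [2] 16/12 → 2 ('ab')
  [3] 12/23 → 1 ('a')
  [4] 23/9 → 2 ('ad')
  [5] 9/18 → 2 ('ad')
  [6] 18/17 → 0 ('')
  [7] 17/4 → 1 ('b')
  [8] 4/1 → 1 ('b')
  [9] 1/7 → 1 ('b')
  [10] 7/5 → 2 ('bd')
  [11] 5/13 → 2 ('bd')
  [12] 13/15 → 0 ('')
  [13] 15/22 → 2 ('ca')
  [14] 22/2 → 1 ('c')
  [15] 2/20 → 2 ('cd')
  [16] 20/24 → 0 ('')
  [17] 24/10 → 1 ('d')
  [18] 10/8 → 2 ('da')
  [19] 8/3 → 1 ('d')
  [20] 3/0 → 2 ('db')
  [21] 0/6 → 2 ('db')
  [22] 6/14 → 1 ('d')
  [23] 14/21 → 3 ('dca')
  [24] 21/19 → 2 ('dc')

n(n+1)/2 = 25·26/2 = 325
Σ LCP = 0 + 1 + 2 + 1 + 2 + 2 + 0 + 1 + 1 + 1 + 2 + 2 + 0 + 2 + 1 + 2 + 0 + 1 + 2 + 1 + 2 + 2 + 1 + 3 + 2 = 34
distinct = 325 − 34 = 291

291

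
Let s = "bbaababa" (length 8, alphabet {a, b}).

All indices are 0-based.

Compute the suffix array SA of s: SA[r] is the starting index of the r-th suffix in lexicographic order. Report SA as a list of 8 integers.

sorted suffixes:
  #0 SA[0]=7  'a'
  #1 SA[1]=2  'aababa'
  #2 SA[2]=5  'aba'
  #3 SA[3]=3  'ababa'
  #4 SA[4]=6  'ba'
  #5 SA[5]=1  'baababa'
  #6 SA[6]=4  'baba'
  #7 SA[7]=0  'bbaababa'

[7, 2, 5, 3, 6, 1, 4, 0]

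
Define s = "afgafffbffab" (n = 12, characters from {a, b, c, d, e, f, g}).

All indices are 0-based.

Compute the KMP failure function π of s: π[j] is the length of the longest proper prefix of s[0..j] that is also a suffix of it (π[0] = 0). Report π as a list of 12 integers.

π[0] = 0
j=1 s[j]='f': π[1]=0 (border '')
j=2 s[j]='g': π[2]=0 (border '')
j=3 s[j]='a': π[3]=1 (border 'a')
j=4 s[j]='f': π[4]=2 (border 'af')
j=5 s[j]='f': k: 2→0; π[5]=0 (border '')
j=6 s[j]='f': π[6]=0 (border '')
j=7 s[j]='b': π[7]=0 (border '')
j=8 s[j]='f': π[8]=0 (border '')
j=9 s[j]='f': π[9]=0 (border '')
j=10 s[j]='a': π[10]=1 (border 'a')
j=11 s[j]='b': k: 1→0; π[11]=0 (border '')

[0, 0, 0, 1, 2, 0, 0, 0, 0, 0, 1, 0]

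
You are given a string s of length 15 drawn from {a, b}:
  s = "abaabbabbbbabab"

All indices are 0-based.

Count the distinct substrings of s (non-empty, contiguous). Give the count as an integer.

rank | idx | suffix
   0 |   2 | aabbabbbbabab
   1 |  13 | ab
   2 |   0 | abaabbabbbbabab
   3 |  11 | abab
   4 |   3 | abbabbbbabab
   5 |   6 | abbbbabab
   6 |  14 | b
   7 |   1 | baabbabbbbabab
   8 |  12 | bab
   9 |  10 | babab
  10 |   5 | babbbbabab
  11 |   9 | bbabab
  12 |   4 | bbabbbbabab
  13 |   8 | bbbabab
  14 |   7 | bbbbabab

SA = [2, 13, 0, 11, 3, 6, 14, 1, 12, 10, 5, 9, 4, 8, 7]
i: (SA[i-1],SA[i]) lcp shared
  1: (2,13) 1 'a'
  2: (13,0) 2 'ab'
  3: (0,11) 3 'aba'
  4: (11,3) 2 'ab'
  5: (3,6) 3 'abb'
  6: (6,14) 0 ''
  7: (14,1) 1 'b'
  8: (1,12) 2 'ba'
  9: (12,10) 3 'bab'
  10: (10,5) 3 'bab'
  11: (5,9) 1 'b'
  12: (9,4) 4 'bbab'
  13: (4,8) 2 'bb'
  14: (8,7) 3 'bbb'

n(n+1)/2 = 15·16/2 = 120
Σ LCP = 0 + 1 + 2 + 3 + 2 + 3 + 0 + 1 + 2 + 3 + 3 + 1 + 4 + 2 + 3 = 30
distinct = 120 − 30 = 90

90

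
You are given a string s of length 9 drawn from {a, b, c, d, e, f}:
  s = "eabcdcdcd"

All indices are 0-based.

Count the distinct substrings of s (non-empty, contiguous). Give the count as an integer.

35

rank | idx | suffix
   0 |   1 | abcdcdcd
   1 |   2 | bcdcdcd
   2 |   7 | cd
   3 |   5 | cdcd
   4 |   3 | cdcdcd
   5 |   8 | d
   6 |   6 | dcd
   7 |   4 | dcdcd
   8 |   0 | eabcdcdcd

SA = [1, 2, 7, 5, 3, 8, 6, 4, 0]
[i] adj suffixes → lcp
  [1] 1/2 → 0 ('')
  [2] 2/7 → 0 ('')
  [3] 7/5 → 2 ('cd')
  [4] 5/3 → 4 ('cdcd')
  [5] 3/8 → 0 ('')
  [6] 8/6 → 1 ('d')
  [7] 6/4 → 3 ('dcd')
  [8] 4/0 → 0 ('')

n(n+1)/2 = 9·10/2 = 45
Σ LCP = 0 + 0 + 0 + 2 + 4 + 0 + 1 + 3 + 0 = 10
distinct = 45 − 10 = 35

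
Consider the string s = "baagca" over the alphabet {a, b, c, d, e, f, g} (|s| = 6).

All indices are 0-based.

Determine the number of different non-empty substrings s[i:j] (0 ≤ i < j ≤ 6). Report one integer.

19

rank | idx | suffix
   0 |   5 | a
   1 |   1 | aagca
   2 |   2 | agca
   3 |   0 | baagca
   4 |   4 | ca
   5 |   3 | gca

SA = [5, 1, 2, 0, 4, 3]
i: (SA[i-1],SA[i]) lcp shared
  1: (5,1) 1 'a'
  2: (1,2) 1 'a'
  3: (2,0) 0 ''
  4: (0,4) 0 ''
  5: (4,3) 0 ''

n(n+1)/2 = 6·7/2 = 21
Σ LCP = 0 + 1 + 1 + 0 + 0 + 0 = 2
distinct = 21 − 2 = 19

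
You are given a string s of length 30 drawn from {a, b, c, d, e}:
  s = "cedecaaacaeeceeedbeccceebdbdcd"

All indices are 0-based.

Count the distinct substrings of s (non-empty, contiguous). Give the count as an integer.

426

sorted suffixes:
  #0 SA[0]=5  'aaacaeeceeedbeccceebdbdcd'
  #1 SA[1]=6  'aacaeeceeedbeccceebdbdcd'
  #2 SA[2]=7  'acaeeceeedbeccceebdbdcd'
  #3 SA[3]=9  'aeeceeedbeccceebdbdcd'
  #4 SA[4]=24  'bdbdcd'
  #5 SA[5]=26  'bdcd'
  #6 SA[6]=17  'beccceebdbdcd'
  #7 SA[7]=4  'caaacaeeceeedbeccceebdbdcd'
  #8 SA[8]=8  'caeeceeedbeccceebdbdcd'
  #9 SA[9]=19  'ccceebdbdcd'
  #10 SA[10]=20  'cceebdbdcd'
  #11 SA[11]=28  'cd'
  #12 SA[12]=0  'cedecaaacaeeceeedbeccceebdbdcd'
  #13 SA[13]=21  'ceebdbdcd'
  #14 SA[14]=12  'ceeedbeccceebdbdcd'
  #15 SA[15]=29  'd'
  #16 SA[16]=25  'dbdcd'
  #17 SA[17]=16  'dbeccceebdbdcd'
  #18 SA[18]=27  'dcd'
  #19 SA[19]=2  'decaaacaeeceeedbeccceebdbdcd'
  #20 SA[20]=23  'ebdbdcd'
  #21 SA[21]=3  'ecaaacaeeceeedbeccceebdbdcd'
  #22 SA[22]=18  'eccceebdbdcd'
  #23 SA[23]=11  'eceeedbeccceebdbdcd'
  #24 SA[24]=15  'edbeccceebdbdcd'
  #25 SA[25]=1  'edecaaacaeeceeedbeccceebdbdcd'
  #26 SA[26]=22  'eebdbdcd'
  #27 SA[27]=10  'eeceeedbeccceebdbdcd'
  #28 SA[28]=14  'eedbeccceebdbdcd'
  #29 SA[29]=13  'eeedbeccceebdbdcd'

SA = [5, 6, 7, 9, 24, 26, 17, 4, 8, 19, 20, 28, 0, 21, 12, 29, 25, 16, 27, 2, 23, 3, 18, 11, 15, 1, 22, 10, 14, 13]
i: (SA[i-1],SA[i]) lcp shared
  1: (5,6) 2 'aa'
  2: (6,7) 1 'a'
  3: (7,9) 1 'a'
  4: (9,24) 0 ''
  5: (24,26) 2 'bd'
  6: (26,17) 1 'b'
  7: (17,4) 0 ''
  8: (4,8) 2 'ca'
  9: (8,19) 1 'c'
  10: (19,20) 2 'cc'
  11: (20,28) 1 'c'
  12: (28,0) 1 'c'
  13: (0,21) 2 'ce'
  14: (21,12) 3 'cee'
  15: (12,29) 0 ''
  16: (29,25) 1 'd'
  17: (25,16) 2 'db'
  18: (16,27) 1 'd'
  19: (27,2) 1 'd'
  20: (2,23) 0 ''
  21: (23,3) 1 'e'
  22: (3,18) 2 'ec'
  23: (18,11) 2 'ec'
  24: (11,15) 1 'e'
  25: (15,1) 2 'ed'
  26: (1,22) 1 'e'
  27: (22,10) 2 'ee'
  28: (10,14) 2 'ee'
  29: (14,13) 2 'ee'

n(n+1)/2 = 30·31/2 = 465
Σ LCP = 0 + 2 + 1 + 1 + 0 + 2 + 1 + 0 + 2 + 1 + 2 + 1 + 1 + 2 + 3 + 0 + 1 + 2 + 1 + 1 + 0 + 1 + 2 + 2 + 1 + 2 + 1 + 2 + 2 + 2 = 39
distinct = 465 − 39 = 426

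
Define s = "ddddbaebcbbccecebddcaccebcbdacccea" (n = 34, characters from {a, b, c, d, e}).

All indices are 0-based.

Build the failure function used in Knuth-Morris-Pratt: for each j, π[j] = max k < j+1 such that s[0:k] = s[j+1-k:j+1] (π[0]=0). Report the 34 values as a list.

π[0] = 0
j=1 s[j]='d': π[1]=1 (border 'd')
j=2 s[j]='d': π[2]=2 (border 'dd')
j=3 s[j]='d': π[3]=3 (border 'ddd')
j=4 s[j]='b': k: 3→2→1→0; π[4]=0 (border '')
j=5 s[j]='a': π[5]=0 (border '')
j=6 s[j]='e': π[6]=0 (border '')
j=7 s[j]='b': π[7]=0 (border '')
j=8 s[j]='c': π[8]=0 (border '')
j=9 s[j]='b': π[9]=0 (border '')
j=10 s[j]='b': π[10]=0 (border '')
j=11 s[j]='c': π[11]=0 (border '')
j=12 s[j]='c': π[12]=0 (border '')
j=13 s[j]='e': π[13]=0 (border '')
j=14 s[j]='c': π[14]=0 (border '')
j=15 s[j]='e': π[15]=0 (border '')
j=16 s[j]='b': π[16]=0 (border '')
j=17 s[j]='d': π[17]=1 (border 'd')
j=18 s[j]='d': π[18]=2 (border 'dd')
j=19 s[j]='c': k: 2→1→0; π[19]=0 (border '')
j=20 s[j]='a': π[20]=0 (border '')
j=21 s[j]='c': π[21]=0 (border '')
j=22 s[j]='c': π[22]=0 (border '')
j=23 s[j]='e': π[23]=0 (border '')
j=24 s[j]='b': π[24]=0 (border '')
j=25 s[j]='c': π[25]=0 (border '')
j=26 s[j]='b': π[26]=0 (border '')
j=27 s[j]='d': π[27]=1 (border 'd')
j=28 s[j]='a': k: 1→0; π[28]=0 (border '')
j=29 s[j]='c': π[29]=0 (border '')
j=30 s[j]='c': π[30]=0 (border '')
j=31 s[j]='c': π[31]=0 (border '')
j=32 s[j]='e': π[32]=0 (border '')
j=33 s[j]='a': π[33]=0 (border '')

[0, 1, 2, 3, 0, 0, 0, 0, 0, 0, 0, 0, 0, 0, 0, 0, 0, 1, 2, 0, 0, 0, 0, 0, 0, 0, 0, 1, 0, 0, 0, 0, 0, 0]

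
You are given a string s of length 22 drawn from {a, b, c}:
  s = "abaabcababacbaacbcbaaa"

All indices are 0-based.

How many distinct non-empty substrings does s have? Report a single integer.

sorted suffixes:
  #0 SA[0]=21  'a'
  #1 SA[1]=20  'aa'
  #2 SA[2]=19  'aaa'
  #3 SA[3]=2  'aabcababacbaacbcbaaa'
  #4 SA[4]=13  'aacbcbaaa'
  #5 SA[5]=0  'abaabcababacbaacbcbaaa'
  #6 SA[6]=6  'ababacbaacbcbaaa'
  #7 SA[7]=8  'abacbaacbcbaaa'
  #8 SA[8]=3  'abcababacbaacbcbaaa'
  #9 SA[9]=10  'acbaacbcbaaa'
  #10 SA[10]=14  'acbcbaaa'
  #11 SA[11]=18  'baaa'
  #12 SA[12]=1  'baabcababacbaacbcbaaa'
  #13 SA[13]=12  'baacbcbaaa'
  #14 SA[14]=7  'babacbaacbcbaaa'
  #15 SA[15]=9  'bacbaacbcbaaa'
  #16 SA[16]=4  'bcababacbaacbcbaaa'
  #17 SA[17]=16  'bcbaaa'
  #18 SA[18]=5  'cababacbaacbcbaaa'
  #19 SA[19]=17  'cbaaa'
  #20 SA[20]=11  'cbaacbcbaaa'
  #21 SA[21]=15  'cbcbaaa'

SA = [21, 20, 19, 2, 13, 0, 6, 8, 3, 10, 14, 18, 1, 12, 7, 9, 4, 16, 5, 17, 11, 15]
[i] adj suffixes → lcp
  [1] 21/20 → 1 ('a')
  [2] 20/19 → 2 ('aa')
  [3] 19/2 → 2 ('aa')
  [4] 2/13 → 2 ('aa')
  [5] 13/0 → 1 ('a')
  [6] 0/6 → 3 ('aba')
  [7] 6/8 → 3 ('aba')
  [8] 8/3 → 2 ('ab')
  [9] 3/10 → 1 ('a')
  [10] 10/14 → 3 ('acb')
  [11] 14/18 → 0 ('')
  [12] 18/1 → 3 ('baa')
  [13] 1/12 → 3 ('baa')
  [14] 12/7 → 2 ('ba')
  [15] 7/9 → 2 ('ba')
  [16] 9/4 → 1 ('b')
  [17] 4/16 → 2 ('bc')
  [18] 16/5 → 0 ('')
  [19] 5/17 → 1 ('c')
  [20] 17/11 → 4 ('cbaa')
  [21] 11/15 → 2 ('cb')

n(n+1)/2 = 22·23/2 = 253
Σ LCP = 0 + 1 + 2 + 2 + 2 + 1 + 3 + 3 + 2 + 1 + 3 + 0 + 3 + 3 + 2 + 2 + 1 + 2 + 0 + 1 + 4 + 2 = 40
distinct = 253 − 40 = 213

213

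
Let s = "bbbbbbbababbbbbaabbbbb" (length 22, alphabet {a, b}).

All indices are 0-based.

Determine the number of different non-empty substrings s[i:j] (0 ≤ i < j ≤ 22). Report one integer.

rank | idx | suffix
   0 |  15 | aabbbbb
   1 |   7 | ababbbbbaabbbbb
   2 |  16 | abbbbb
   3 |   9 | abbbbbaabbbbb
   4 |  21 | b
   5 |  14 | baabbbbb
   6 |   6 | bababbbbbaabbbbb
   7 |   8 | babbbbbaabbbbb
   8 |  20 | bb
   9 |  13 | bbaabbbbb
  10 |   5 | bbababbbbbaabbbbb
  11 |  19 | bbb
  12 |  12 | bbbaabbbbb
  13 |   4 | bbbababbbbbaabbbbb
  14 |  18 | bbbb
  15 |  11 | bbbbaabbbbb
  16 |   3 | bbbbababbbbbaabbbbb
  17 |  17 | bbbbb
  18 |  10 | bbbbbaabbbbb
  19 |   2 | bbbbbababbbbbaabbbbb
  20 |   1 | bbbbbbababbbbbaabbbbb
  21 |   0 | bbbbbbbababbbbbaabbbbb

SA = [15, 7, 16, 9, 21, 14, 6, 8, 20, 13, 5, 19, 12, 4, 18, 11, 3, 17, 10, 2, 1, 0]
[i] adj suffixes → lcp
  [1] 15/7 → 1 ('a')
  [2] 7/16 → 2 ('ab')
  [3] 16/9 → 6 ('abbbbb')
  [4] 9/21 → 0 ('')
  [5] 21/14 → 1 ('b')
  [6] 14/6 → 2 ('ba')
  [7] 6/8 → 3 ('bab')
  [8] 8/20 → 1 ('b')
  [9] 20/13 → 2 ('bb')
  [10] 13/5 → 3 ('bba')
  [11] 5/19 → 2 ('bb')
  [12] 19/12 → 3 ('bbb')
  [13] 12/4 → 4 ('bbba')
  [14] 4/18 → 3 ('bbb')
  [15] 18/11 → 4 ('bbbb')
  [16] 11/3 → 5 ('bbbba')
  [17] 3/17 → 4 ('bbbb')
  [18] 17/10 → 5 ('bbbbb')
  [19] 10/2 → 6 ('bbbbba')
  [20] 2/1 → 5 ('bbbbb')
  [21] 1/0 → 6 ('bbbbbb')

n(n+1)/2 = 22·23/2 = 253
Σ LCP = 0 + 1 + 2 + 6 + 0 + 1 + 2 + 3 + 1 + 2 + 3 + 2 + 3 + 4 + 3 + 4 + 5 + 4 + 5 + 6 + 5 + 6 = 68
distinct = 253 − 68 = 185

185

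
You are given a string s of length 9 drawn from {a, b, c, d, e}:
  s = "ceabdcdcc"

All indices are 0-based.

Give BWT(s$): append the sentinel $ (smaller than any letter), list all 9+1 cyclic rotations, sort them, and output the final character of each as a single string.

ceacdd$cbc

rank  rotation    last
    0  $ceabdcdcc  c
    1  abdcdcc$ce  e
    2  bdcdcc$cea  a
    3  c$ceabdcdc  c
    4  cc$ceabdcd  d
    5  cdcc$ceabd  d
    6  ceabdcdcc$  $
    7  dcc$ceabdc  c
    8  dcdcc$ceab  b
    9  eabdcdcc$c  c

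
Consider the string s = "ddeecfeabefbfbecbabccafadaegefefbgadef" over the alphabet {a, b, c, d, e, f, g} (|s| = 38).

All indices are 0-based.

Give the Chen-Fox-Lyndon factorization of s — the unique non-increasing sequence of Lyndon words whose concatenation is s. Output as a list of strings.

emit factor 1: 'ddee' (i=0, period=4)
emit factor 2: 'cfe' (i=4, period=3)
emit factor 3: 'abefbfbecb' (i=7, period=10)
emit factor 4: 'abccafadaegefefbgadef' (i=17, period=21)

["ddee", "cfe", "abefbfbecb", "abccafadaegefefbgadef"]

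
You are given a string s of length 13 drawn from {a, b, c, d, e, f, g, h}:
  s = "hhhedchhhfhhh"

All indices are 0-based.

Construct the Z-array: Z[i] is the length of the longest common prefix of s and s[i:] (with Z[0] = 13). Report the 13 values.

Z[0]=13
i=1: outside box; Z[1]=2 scan→box=[1,3)
i=2: min(r-i=1, Z[1]=2)=1; Z[2]=1
i=3: outside box; Z[3]=0
i=4: outside box; Z[4]=0
i=5: outside box; Z[5]=0
i=6: outside box; Z[6]=3 scan→box=[6,9)
i=7: min(r-i=2, Z[1]=2)=2; Z[7]=2
i=8: min(r-i=1, Z[2]=1)=1; Z[8]=1
i=9: outside box; Z[9]=0
i=10: outside box; Z[10]=3 scan→box=[10,13)
i=11: min(r-i=2, Z[1]=2)=2; Z[11]=2
i=12: min(r-i=1, Z[2]=1)=1; Z[12]=1

[13, 2, 1, 0, 0, 0, 3, 2, 1, 0, 3, 2, 1]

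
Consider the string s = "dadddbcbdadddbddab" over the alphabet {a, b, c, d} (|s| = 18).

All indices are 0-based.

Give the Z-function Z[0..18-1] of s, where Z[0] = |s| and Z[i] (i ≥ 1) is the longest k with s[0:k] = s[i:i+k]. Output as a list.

Z[0]=18
i=1: fresh scan; Z[1]=0
i=2: fresh scan; Z[2]=1 grow→box=[2,3)
i=3: fresh scan; Z[3]=1 grow→box=[3,4)
i=4: fresh scan; Z[4]=1 grow→box=[4,5)
i=5: fresh scan; Z[5]=0
i=6: fresh scan; Z[6]=0
i=7: fresh scan; Z[7]=0
i=8: fresh scan; Z[8]=6 grow→box=[8,14)
i=9: min(r-i=5, Z[1]=0)=0; Z[9]=0
i=10: min(r-i=4, Z[2]=1)=1; Z[10]=1
i=11: min(r-i=3, Z[3]=1)=1; Z[11]=1
i=12: min(r-i=2, Z[4]=1)=1; Z[12]=1
i=13: min(r-i=1, Z[5]=0)=0; Z[13]=0
i=14: fresh scan; Z[14]=1 grow→box=[14,15)
i=15: fresh scan; Z[15]=2 grow→box=[15,17)
i=16: min(r-i=1, Z[1]=0)=0; Z[16]=0
i=17: fresh scan; Z[17]=0

[18, 0, 1, 1, 1, 0, 0, 0, 6, 0, 1, 1, 1, 0, 1, 2, 0, 0]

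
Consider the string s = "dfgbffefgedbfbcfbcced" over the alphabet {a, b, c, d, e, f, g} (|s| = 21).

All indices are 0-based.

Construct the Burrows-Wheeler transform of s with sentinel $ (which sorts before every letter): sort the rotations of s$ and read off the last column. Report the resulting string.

rank  rotation                last
    0  $dfgbffefgedbfbcfbcced  d
    1  bcced$dfgbffefgedbfbcf  f
    2  bcfbcced$dfgbffefgedbf  f
    3  bfbcfbcced$dfgbffefged  d
    4  bffefgedbfbcfbcced$dfg  g
    5  cced$dfgbffefgedbfbcfb  b
    6  ced$dfgbffefgedbfbcfbc  c
    7  cfbcced$dfgbffefgedbfb  b
    8  d$dfgbffefgedbfbcfbcce  e
    9  dbfbcfbcced$dfgbffefge  e
   10  dfgbffefgedbfbcfbcced$  $
   11  ed$dfgbffefgedbfbcfbcc  c
   12  edbfbcfbcced$dfgbffefg  g
   13  efgedbfbcfbcced$dfgbff  f
   14  fbcced$dfgbffefgedbfbc  c
   15  fbcfbcced$dfgbffefgedb  b
   16  fefgedbfbcfbcced$dfgbf  f
   17  ffefgedbfbcfbcced$dfgb  b
   18  fgbffefgedbfbcfbcced$d  d
   19  fgedbfbcfbcced$dfgbffe  e
   20  gbffefgedbfbcfbcced$df  f
   21  gedbfbcfbcced$dfgbffef  f

dffdgbcbee$cgfcbfbdeff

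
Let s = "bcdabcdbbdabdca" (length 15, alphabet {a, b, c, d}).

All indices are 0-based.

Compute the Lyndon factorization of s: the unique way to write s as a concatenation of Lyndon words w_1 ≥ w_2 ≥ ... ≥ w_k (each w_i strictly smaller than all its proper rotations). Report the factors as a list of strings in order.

emit factor 1: 'bcd' (i=0, period=3)
emit factor 2: 'abcdbbdabdc' (i=3, period=11)
emit factor 3: 'a' (i=14, period=1)

["bcd", "abcdbbdabdc", "a"]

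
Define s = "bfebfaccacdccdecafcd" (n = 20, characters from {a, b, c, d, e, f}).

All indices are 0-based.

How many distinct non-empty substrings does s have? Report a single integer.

rank→(start, suffix):
  0 → (5, 'accacdccdecafcd')
  1 → (8, 'acdccdecafcd')
  2 → (16, 'afcd')
  3 → (3, 'bfaccacdccdecafcd')
  4 → (0, 'bfebfaccacdccdecafcd')
  5 → (7, 'cacdccdecafcd')
  6 → (15, 'cafcd')
  7 → (6, 'ccacdccdecafcd')
  8 → (11, 'ccdecafcd')
  9 → (18, 'cd')
  10 → (9, 'cdccdecafcd')
  11 → (12, 'cdecafcd')
  12 → (19, 'd')
  13 → (10, 'dccdecafcd')
  14 → (13, 'decafcd')
  15 → (2, 'ebfaccacdccdecafcd')
  16 → (14, 'ecafcd')
  17 → (4, 'faccacdccdecafcd')
  18 → (17, 'fcd')
  19 → (1, 'febfaccacdccdecafcd')

SA = [5, 8, 16, 3, 0, 7, 15, 6, 11, 18, 9, 12, 19, 10, 13, 2, 14, 4, 17, 1]
[i] adj suffixes → lcp
  [1] 5/8 → 2 ('ac')
  [2] 8/16 → 1 ('a')
  [3] 16/3 → 0 ('')
  [4] 3/0 → 2 ('bf')
  [5] 0/7 → 0 ('')
  [6] 7/15 → 2 ('ca')
  [7] 15/6 → 1 ('c')
  [8] 6/11 → 2 ('cc')
  [9] 11/18 → 1 ('c')
  [10] 18/9 → 2 ('cd')
  [11] 9/12 → 2 ('cd')
  [12] 12/19 → 0 ('')
  [13] 19/10 → 1 ('d')
  [14] 10/13 → 1 ('d')
  [15] 13/2 → 0 ('')
  [16] 2/14 → 1 ('e')
  [17] 14/4 → 0 ('')
  [18] 4/17 → 1 ('f')
  [19] 17/1 → 1 ('f')

n(n+1)/2 = 20·21/2 = 210
Σ LCP = 0 + 2 + 1 + 0 + 2 + 0 + 2 + 1 + 2 + 1 + 2 + 2 + 0 + 1 + 1 + 0 + 1 + 0 + 1 + 1 = 20
distinct = 210 − 20 = 190

190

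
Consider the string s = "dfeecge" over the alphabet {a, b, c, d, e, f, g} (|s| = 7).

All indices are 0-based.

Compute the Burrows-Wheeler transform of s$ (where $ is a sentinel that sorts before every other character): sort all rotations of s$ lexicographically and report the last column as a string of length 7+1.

rank  rotation  last
    0  $dfeecge  e
    1  cge$dfee  e
    2  dfeecge$  $
    3  e$dfeecg  g
    4  ecge$dfe  e
    5  eecge$df  f
    6  feecge$d  d
    7  ge$dfeec  c

ee$gefdc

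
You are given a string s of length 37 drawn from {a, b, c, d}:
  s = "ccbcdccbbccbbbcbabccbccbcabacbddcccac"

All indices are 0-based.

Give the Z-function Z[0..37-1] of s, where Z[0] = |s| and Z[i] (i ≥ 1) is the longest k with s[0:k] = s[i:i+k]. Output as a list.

[37, 1, 0, 1, 0, 3, 1, 0, 0, 3, 1, 0, 0, 0, 1, 0, 0, 0, 4, 1, 0, 4, 1, 0, 1, 0, 0, 0, 1, 0, 0, 0, 2, 2, 1, 0, 1]

Z[0]=37
i=1: i≥r, start 0; Z[1]=1 scan→box=[1,2)
i=2: i≥r, start 0; Z[2]=0
i=3: i≥r, start 0; Z[3]=1 scan→box=[3,4)
i=4: i≥r, start 0; Z[4]=0
i=5: i≥r, start 0; Z[5]=3 scan→box=[5,8)
i=6: min(r-i=2, Z[1]=1)=1; Z[6]=1
i=7: min(r-i=1, Z[2]=0)=0; Z[7]=0
i=8: i≥r, start 0; Z[8]=0
i=9: i≥r, start 0; Z[9]=3 scan→box=[9,12)
i=10: min(r-i=2, Z[1]=1)=1; Z[10]=1
i=11: min(r-i=1, Z[2]=0)=0; Z[11]=0
i=12: i≥r, start 0; Z[12]=0
i=13: i≥r, start 0; Z[13]=0
i=14: i≥r, start 0; Z[14]=1 scan→box=[14,15)
i=15: i≥r, start 0; Z[15]=0
i=16: i≥r, start 0; Z[16]=0
i=17: i≥r, start 0; Z[17]=0
i=18: i≥r, start 0; Z[18]=4 scan→box=[18,22)
i=19: min(r-i=3, Z[1]=1)=1; Z[19]=1
i=20: min(r-i=2, Z[2]=0)=0; Z[20]=0
i=21: min(r-i=1, Z[3]=1)=1; Z[21]=4 scan→box=[21,25)
i=22: min(r-i=3, Z[1]=1)=1; Z[22]=1
i=23: min(r-i=2, Z[2]=0)=0; Z[23]=0
i=24: min(r-i=1, Z[3]=1)=1; Z[24]=1
i=25: i≥r, start 0; Z[25]=0
i=26: i≥r, start 0; Z[26]=0
i=27: i≥r, start 0; Z[27]=0
i=28: i≥r, start 0; Z[28]=1 scan→box=[28,29)
i=29: i≥r, start 0; Z[29]=0
i=30: i≥r, start 0; Z[30]=0
i=31: i≥r, start 0; Z[31]=0
i=32: i≥r, start 0; Z[32]=2 scan→box=[32,34)
i=33: min(r-i=1, Z[1]=1)=1; Z[33]=2 scan→box=[33,35)
i=34: min(r-i=1, Z[1]=1)=1; Z[34]=1
i=35: i≥r, start 0; Z[35]=0
i=36: i≥r, start 0; Z[36]=1 scan→box=[36,37)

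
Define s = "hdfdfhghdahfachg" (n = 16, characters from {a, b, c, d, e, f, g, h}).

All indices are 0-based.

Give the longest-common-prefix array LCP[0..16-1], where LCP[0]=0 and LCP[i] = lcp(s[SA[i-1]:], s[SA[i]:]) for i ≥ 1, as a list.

rank→(start, suffix):
  0 → (12, 'achg')
  1 → (9, 'ahfachg')
  2 → (13, 'chg')
  3 → (8, 'dahfachg')
  4 → (1, 'dfdfhghdahfachg')
  5 → (3, 'dfhghdahfachg')
  6 → (11, 'fachg')
  7 → (2, 'fdfhghdahfachg')
  8 → (4, 'fhghdahfachg')
  9 → (15, 'g')
  10 → (6, 'ghdahfachg')
  11 → (7, 'hdahfachg')
  12 → (0, 'hdfdfhghdahfachg')
  13 → (10, 'hfachg')
  14 → (14, 'hg')
  15 → (5, 'hghdahfachg')

SA = [12, 9, 13, 8, 1, 3, 11, 2, 4, 15, 6, 7, 0, 10, 14, 5]
i: (SA[i-1],SA[i]) lcp shared
  1: (12,9) 1 'a'
  2: (9,13) 0 ''
  3: (13,8) 0 ''
  4: (8,1) 1 'd'
  5: (1,3) 2 'df'
  6: (3,11) 0 ''
  7: (11,2) 1 'f'
  8: (2,4) 1 'f'
  9: (4,15) 0 ''
  10: (15,6) 1 'g'
  11: (6,7) 0 ''
  12: (7,0) 2 'hd'
  13: (0,10) 1 'h'
  14: (10,14) 1 'h'
  15: (14,5) 2 'hg'

[0, 1, 0, 0, 1, 2, 0, 1, 1, 0, 1, 0, 2, 1, 1, 2]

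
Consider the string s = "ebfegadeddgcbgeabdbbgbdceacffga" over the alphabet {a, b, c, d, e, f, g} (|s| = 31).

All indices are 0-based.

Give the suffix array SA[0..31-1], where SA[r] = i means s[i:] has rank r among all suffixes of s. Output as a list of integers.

sorted suffixes:
  #0 SA[0]=30  'a'
  #1 SA[1]=15  'abdbbgbdceacffga'
  #2 SA[2]=25  'acffga'
  #3 SA[3]=5  'adeddgcbgeabdbbgbdceacffga'
  #4 SA[4]=18  'bbgbdceacffga'
  #5 SA[5]=16  'bdbbgbdceacffga'
  #6 SA[6]=21  'bdceacffga'
  #7 SA[7]=1  'bfegadeddgcbgeabdbbgbdceacffga'
  #8 SA[8]=19  'bgbdceacffga'
  #9 SA[9]=12  'bgeabdbbgbdceacffga'
  #10 SA[10]=11  'cbgeabdbbgbdceacffga'
  #11 SA[11]=23  'ceacffga'
  #12 SA[12]=26  'cffga'
  #13 SA[13]=17  'dbbgbdceacffga'
  #14 SA[14]=22  'dceacffga'
  #15 SA[15]=8  'ddgcbgeabdbbgbdceacffga'
  #16 SA[16]=6  'deddgcbgeabdbbgbdceacffga'
  #17 SA[17]=9  'dgcbgeabdbbgbdceacffga'
  #18 SA[18]=14  'eabdbbgbdceacffga'
  #19 SA[19]=24  'eacffga'
  #20 SA[20]=0  'ebfegadeddgcbgeabdbbgbdceacffga'
  #21 SA[21]=7  'eddgcbgeabdbbgbdceacffga'
  #22 SA[22]=3  'egadeddgcbgeabdbbgbdceacffga'
  #23 SA[23]=2  'fegadeddgcbgeabdbbgbdceacffga'
  #24 SA[24]=27  'ffga'
  #25 SA[25]=28  'fga'
  #26 SA[26]=29  'ga'
  #27 SA[27]=4  'gadeddgcbgeabdbbgbdceacffga'
  #28 SA[28]=20  'gbdceacffga'
  #29 SA[29]=10  'gcbgeabdbbgbdceacffga'
  #30 SA[30]=13  'geabdbbgbdceacffga'

[30, 15, 25, 5, 18, 16, 21, 1, 19, 12, 11, 23, 26, 17, 22, 8, 6, 9, 14, 24, 0, 7, 3, 2, 27, 28, 29, 4, 20, 10, 13]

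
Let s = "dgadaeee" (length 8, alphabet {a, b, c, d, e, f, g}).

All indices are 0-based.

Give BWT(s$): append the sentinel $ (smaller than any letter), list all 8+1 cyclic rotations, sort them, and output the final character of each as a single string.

rank  rotation   last
    0  $dgadaeee  e
    1  adaeee$dg  g
    2  aeee$dgad  d
    3  daeee$dga  a
    4  dgadaeee$  $
    5  e$dgadaee  e
    6  ee$dgadae  e
    7  eee$dgada  a
    8  gadaeee$d  d

egda$eead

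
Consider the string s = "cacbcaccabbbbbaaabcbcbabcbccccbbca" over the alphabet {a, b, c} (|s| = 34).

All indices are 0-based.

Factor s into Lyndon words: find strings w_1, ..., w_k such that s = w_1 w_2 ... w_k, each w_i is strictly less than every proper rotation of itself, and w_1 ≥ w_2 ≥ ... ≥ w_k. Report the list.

["c", "acbcacc", "abbbbb", "aaabcbcbabcbccccbbc", "a"]

emit factor 1: 'c' (i=0, period=1)
emit factor 2: 'acbcacc' (i=1, period=7)
emit factor 3: 'abbbbb' (i=8, period=6)
emit factor 4: 'aaabcbcbabcbccccbbc' (i=14, period=19)
emit factor 5: 'a' (i=33, period=1)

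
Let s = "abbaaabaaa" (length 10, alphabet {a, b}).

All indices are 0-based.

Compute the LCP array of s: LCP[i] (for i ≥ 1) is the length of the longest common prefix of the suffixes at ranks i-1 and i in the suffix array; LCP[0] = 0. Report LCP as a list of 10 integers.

sorted suffixes:
  #0 SA[0]=9  'a'
  #1 SA[1]=8  'aa'
  #2 SA[2]=7  'aaa'
  #3 SA[3]=3  'aaabaaa'
  #4 SA[4]=4  'aabaaa'
  #5 SA[5]=5  'abaaa'
  #6 SA[6]=0  'abbaaabaaa'
  #7 SA[7]=6  'baaa'
  #8 SA[8]=2  'baaabaaa'
  #9 SA[9]=1  'bbaaabaaa'

SA = [9, 8, 7, 3, 4, 5, 0, 6, 2, 1]
rank  pair      lcp
   1  s[9:],s[8:]  1  'a'
   2  s[8:],s[7:]  2  'aa'
   3  s[7:],s[3:]  3  'aaa'
   4  s[3:],s[4:]  2  'aa'
   5  s[4:],s[5:]  1  'a'
   6  s[5:],s[0:]  2  'ab'
   7  s[0:],s[6:]  0  ''
   8  s[6:],s[2:]  4  'baaa'
   9  s[2:],s[1:]  1  'b'

[0, 1, 2, 3, 2, 1, 2, 0, 4, 1]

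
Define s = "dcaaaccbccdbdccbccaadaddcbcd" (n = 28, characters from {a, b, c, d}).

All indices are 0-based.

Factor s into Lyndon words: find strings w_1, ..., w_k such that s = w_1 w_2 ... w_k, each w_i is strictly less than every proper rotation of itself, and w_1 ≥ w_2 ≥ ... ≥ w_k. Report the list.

["d", "c", "aaaccbccdbdccbccaadaddcbcd"]

emit factor 1: 'd' (i=0, period=1)
emit factor 2: 'c' (i=1, period=1)
emit factor 3: 'aaaccbccdbdccbccaadaddcbcd' (i=2, period=26)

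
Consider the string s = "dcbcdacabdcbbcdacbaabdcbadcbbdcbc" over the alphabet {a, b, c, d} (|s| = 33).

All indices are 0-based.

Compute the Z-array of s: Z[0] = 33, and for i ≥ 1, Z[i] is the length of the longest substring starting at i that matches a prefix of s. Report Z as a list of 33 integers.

Z[0]=33
i=1: fresh scan; Z[1]=0
i=2: fresh scan; Z[2]=0
i=3: fresh scan; Z[3]=0
i=4: fresh scan; Z[4]=1 extend→box=[4,5)
i=5: fresh scan; Z[5]=0
i=6: fresh scan; Z[6]=0
i=7: fresh scan; Z[7]=0
i=8: fresh scan; Z[8]=0
i=9: fresh scan; Z[9]=3 extend→box=[9,12)
i=10: min(r-i=2, Z[1]=0)=0; Z[10]=0
i=11: min(r-i=1, Z[2]=0)=0; Z[11]=0
i=12: fresh scan; Z[12]=0
i=13: fresh scan; Z[13]=0
i=14: fresh scan; Z[14]=1 extend→box=[14,15)
i=15: fresh scan; Z[15]=0
i=16: fresh scan; Z[16]=0
i=17: fresh scan; Z[17]=0
i=18: fresh scan; Z[18]=0
i=19: fresh scan; Z[19]=0
i=20: fresh scan; Z[20]=0
i=21: fresh scan; Z[21]=3 extend→box=[21,24)
i=22: min(r-i=2, Z[1]=0)=0; Z[22]=0
i=23: min(r-i=1, Z[2]=0)=0; Z[23]=0
i=24: fresh scan; Z[24]=0
i=25: fresh scan; Z[25]=3 extend→box=[25,28)
i=26: min(r-i=2, Z[1]=0)=0; Z[26]=0
i=27: min(r-i=1, Z[2]=0)=0; Z[27]=0
i=28: fresh scan; Z[28]=0
i=29: fresh scan; Z[29]=4 extend→box=[29,33)
i=30: min(r-i=3, Z[1]=0)=0; Z[30]=0
i=31: min(r-i=2, Z[2]=0)=0; Z[31]=0
i=32: min(r-i=1, Z[3]=0)=0; Z[32]=0

[33, 0, 0, 0, 1, 0, 0, 0, 0, 3, 0, 0, 0, 0, 1, 0, 0, 0, 0, 0, 0, 3, 0, 0, 0, 3, 0, 0, 0, 4, 0, 0, 0]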